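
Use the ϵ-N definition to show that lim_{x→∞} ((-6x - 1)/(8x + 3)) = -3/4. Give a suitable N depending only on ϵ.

Suppose ϵ > 0. We seek N > 0 such that x > N implies |(-6x - 1)/(8x + 3) + 3/4| < ϵ.
(-6x - 1)/(8x + 3) + 3/4 = (8(-6x - 1) − (-6)(8x + 3)) / (8(8x + 3)) = 10/(8(8x + 3)).
For x > 0 we have 8x + 3 > 8x, so |(-6x - 1)/(8x + 3) + 3/4| = 10/(8(8x + 3)) < 10/(8·8x) = (5/32)/x.
Thus |(-6x - 1)/(8x + 3) + 3/4| < ϵ whenever x > (5/32)/ϵ.
Take N = (5/32)/ϵ. If x > N then |(-6x - 1)/(8x + 3) + 3/4| < (5/32)/x < ϵ.

N = (5/32)/ϵ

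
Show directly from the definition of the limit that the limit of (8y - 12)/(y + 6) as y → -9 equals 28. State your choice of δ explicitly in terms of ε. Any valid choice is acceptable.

δ = min(3/2, (3/40)ε)

Suppose ε > 0. We want δ > 0 with 0 < |y + 9| < δ ⇒ |(8y - 12)/(y + 6) − 28| < ε.
Combining over a common denominator, (8y - 12)/(y + 6) − 28 = [(8y - 12)·(-3) − (-84)·(y + 6)] / [(-3)·(y + 6)] = 60(y + 9) / ((-3)(y + 6)).
So |(8y - 12)/(y + 6) − 28| = 60|y + 9| / (3·|y + 6|).
Restrict δ ≤ 3/2. Then |y + 9| < 3/2 gives |y + 6| = |(y + 9) + (-3)| ≥ 3 − 3/2 = 3/2.
Hence |(8y - 12)/(y + 6) − 28| < 60|y + 9|/(3·(3/2)) = (40/3)|y + 9|, which is < ε once |y + 9| < (3/40)ε.
Take δ = min(3/2, (3/40)ε). Then 0 < |y + 9| < δ forces both bounds, so |(8y - 12)/(y + 6) − 28| < ε.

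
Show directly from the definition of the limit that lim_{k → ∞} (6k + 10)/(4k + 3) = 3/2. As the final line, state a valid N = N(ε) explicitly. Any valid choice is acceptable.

Fix ε > 0. For k ≥ 1, |(6k + 10)/(4k + 3) − (3/2)| = |22|/(4(4k + 3)) = 22/(4(4k + 3)).
Since 4k + 3 ≥ 4k for k ≥ 1, this is ≤ 22/(4·4k) = (11/8)/k.
So |(6k + 10)/(4k + 3) − (3/2)| < ε whenever k > (11/8)/ε.
Take N = (11/8)/ε. If k > N then |(6k + 10)/(4k + 3) − (3/2)| ≤ (11/8)/k < ε.

N = (11/8)/ε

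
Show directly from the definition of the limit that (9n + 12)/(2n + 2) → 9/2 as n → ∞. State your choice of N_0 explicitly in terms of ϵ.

N_0 = (3/2)/ϵ

Suppose ϵ > 0. For n ≥ 1, |(9n + 12)/(2n + 2) − (9/2)| = |6|/(2(2n + 2)) = 6/(2(2n + 2)).
Since 2n + 2 ≥ 2n for n ≥ 1, this is ≤ 6/(2·2n) = (3/2)/n.
So |(9n + 12)/(2n + 2) − (9/2)| < ϵ whenever n > (3/2)/ϵ.
Take N_0 = (3/2)/ϵ. If n > N_0 then |(9n + 12)/(2n + 2) − (9/2)| ≤ (3/2)/n < ϵ.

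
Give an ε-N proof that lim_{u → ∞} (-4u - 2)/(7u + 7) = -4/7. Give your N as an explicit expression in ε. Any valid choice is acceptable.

N = (2/7)/ε

Let ε > 0 be given. We seek N > 0 such that u > N implies |(-4u - 2)/(7u + 7) + 4/7| < ε.
(-4u - 2)/(7u + 7) + 4/7 = (7(-4u - 2) − (-4)(7u + 7)) / (7(7u + 7)) = 14/(7(7u + 7)).
For u > 0 we have 7u + 7 > 7u, so |(-4u - 2)/(7u + 7) + 4/7| = 14/(7(7u + 7)) < 14/(7·7u) = (2/7)/u.
Thus |(-4u - 2)/(7u + 7) + 4/7| < ε whenever u > (2/7)/ε.
Take N = (2/7)/ε. If u > N then |(-4u - 2)/(7u + 7) + 4/7| < (2/7)/u < ε.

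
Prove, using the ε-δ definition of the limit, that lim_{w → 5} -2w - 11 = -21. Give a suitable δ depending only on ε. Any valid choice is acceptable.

δ = ε/2

Let ε > 0. We need δ > 0 so that 0 < |w − 5| < δ implies |(-2w - 11) + 21| < ε.
|(-2w - 11) + 21| = |-2w + 10| = 2|w − 5|.
Thus it suffices that |w − 5| < ε/2.
Take δ = ε/2. If 0 < |w − 5| < δ then |(-2w - 11) + 21| = 2|w − 5| < 2·(ε/2) = ε.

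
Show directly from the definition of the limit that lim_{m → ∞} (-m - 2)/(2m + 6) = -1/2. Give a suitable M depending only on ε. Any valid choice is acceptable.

M = (1/2)/ε

Let ε > 0 be given. For m ≥ 1, |(-m - 2)/(2m + 6) + 1/2| = |2|/(2(2m + 6)) = 2/(2(2m + 6)).
Since 2m + 6 ≥ 2m for m ≥ 1, this is ≤ 2/(2·2m) = (1/2)/m.
So |(-m - 2)/(2m + 6) + 1/2| < ε whenever m > (1/2)/ε.
Take M = (1/2)/ε. If m > M then |(-m - 2)/(2m + 6) + 1/2| ≤ (1/2)/m < ε.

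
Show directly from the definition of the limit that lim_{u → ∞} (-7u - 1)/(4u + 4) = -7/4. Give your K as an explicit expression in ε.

Let ε > 0. We seek K > 0 such that u > K implies |(-7u - 1)/(4u + 4) + 7/4| < ε.
(-7u - 1)/(4u + 4) + 7/4 = (4(-7u - 1) − (-7)(4u + 4)) / (4(4u + 4)) = 24/(4(4u + 4)).
For u > 0 we have 4u + 4 > 4u, so |(-7u - 1)/(4u + 4) + 7/4| = 24/(4(4u + 4)) < 24/(4·4u) = (3/2)/u.
Thus |(-7u - 1)/(4u + 4) + 7/4| < ε whenever u > (3/2)/ε.
Take K = (3/2)/ε. If u > K then |(-7u - 1)/(4u + 4) + 7/4| < (3/2)/u < ε.

K = (3/2)/ε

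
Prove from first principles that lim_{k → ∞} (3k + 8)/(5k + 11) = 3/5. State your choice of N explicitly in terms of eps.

Fix eps > 0. For k ≥ 1, |(3k + 8)/(5k + 11) − (3/5)| = |7|/(5(5k + 11)) = 7/(5(5k + 11)).
Since 5k + 11 ≥ 5k for k ≥ 1, this is ≤ 7/(5·5k) = (7/25)/k.
So |(3k + 8)/(5k + 11) − (3/5)| < eps whenever k > (7/25)/eps.
Take N = (7/25)/eps. If k > N then |(3k + 8)/(5k + 11) − (3/5)| ≤ (7/25)/k < eps.

N = (7/25)/eps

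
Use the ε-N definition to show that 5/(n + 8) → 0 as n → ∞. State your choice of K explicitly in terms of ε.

K = 5/ε

Fix ε > 0. For n ≥ 1, |5/(n + 8) − 0| = 5/(n + 8) ≤ 5/n.
We need 5/n < ε, i.e. n > 5/ε.
Take K = 5/ε. If n > K then |5/(n + 8)| ≤ 5/n < ε.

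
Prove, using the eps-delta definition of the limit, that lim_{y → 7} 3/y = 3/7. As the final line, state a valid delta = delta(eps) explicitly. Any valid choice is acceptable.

delta = min(7/2, (49/6)eps)

Suppose eps > 0. We seek delta > 0 such that 0 < |y − 7| < delta implies |3/y − (3/7)| < eps.
|3/y − (3/7)| = 3·|7 − y|/(7·|y|) = 3|y − 7|/(7|y|).
Require delta ≤ 7/2 so that |y| > 7 − 7/2 = 7/2, hence 7|y| > 49/2.
Then |3/y − (3/7)| < 3|y − 7|/(49/2), which is < eps when |y − 7| < (49/6)eps.
Take delta = min(7/2, (49/6)eps). Then 0 < |y − 7| < delta gives both |y − 7| < 7/2 and |y − 7| < (49/6)eps, so |3/y − (3/7)| < eps.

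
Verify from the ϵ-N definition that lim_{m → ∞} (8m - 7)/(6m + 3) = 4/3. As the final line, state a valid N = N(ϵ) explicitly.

N = (11/6)/ϵ

Let ϵ > 0. For m ≥ 1, |(8m - 7)/(6m + 3) − (4/3)| = |-66|/(6(6m + 3)) = 66/(6(6m + 3)).
Since 6m + 3 ≥ 6m for m ≥ 1, this is ≤ 66/(6·6m) = (11/6)/m.
So |(8m - 7)/(6m + 3) − (4/3)| < ϵ whenever m > (11/6)/ϵ.
Take N = (11/6)/ϵ. If m > N then |(8m - 7)/(6m + 3) − (4/3)| ≤ (11/6)/m < ϵ.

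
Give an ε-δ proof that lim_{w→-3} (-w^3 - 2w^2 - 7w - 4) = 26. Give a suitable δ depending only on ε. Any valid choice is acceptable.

Let ε > 0 be given. We want δ > 0 such that 0 < |w + 3| < δ implies |(-w^3 - 2w^2 - 7w - 4) − 26| < ε.
(-w^3 - 2w^2 - 7w - 4) − 26 = -w^3 - 2w^2 - 7w - 30 = (w + 3)(-w^2 + w - 10).
So |(-w^3 - 2w^2 - 7w - 4) − 26| = |w + 3|·|-w^2 + w - 10|.
Assume first that |w + 3| < 1, so |w| < 4. Then |-w^2 + w - 10| ≤ 4^2 + 4 + 10 = 30.
Hence |(-w^3 - 2w^2 - 7w - 4) − 26| ≤ 30|w + 3| < ε provided |w + 3| < ε/30.
Choosing δ = min(1, ε/30) ensures both conditions, hence |(-w^3 - 2w^2 - 7w - 4) − 26| < ε.

δ = min(1, ε/30)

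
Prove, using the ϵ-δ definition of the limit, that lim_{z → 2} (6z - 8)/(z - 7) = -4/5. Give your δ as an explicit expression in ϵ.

δ = min(5/2, (25/68)ϵ)

Let ϵ > 0. We want δ > 0 with 0 < |z − 2| < δ ⇒ |(6z - 8)/(z - 7) + 4/5| < ϵ.
Combining over a common denominator, (6z - 8)/(z - 7) + 4/5 = [(6z - 8)·(-5) − 4·(z - 7)] / [(-5)·(z - 7)] = -34(z − 2) / ((-5)(z - 7)).
So |(6z - 8)/(z - 7) + 4/5| = 34|z − 2| / (5·|z − 7|).
Require δ ≤ 5/2, so |z − 7| ≥ |-5| − |z − 2| > 5 − 5/2 = 5/2.
Hence |(6z - 8)/(z - 7) + 4/5| < 34|z − 2|/(5·(5/2)) = (68/25)|z − 2|, which is < ϵ once |z − 2| < (25/68)ϵ.
Take δ = min(5/2, (25/68)ϵ). Then 0 < |z − 2| < δ forces both bounds, so |(6z - 8)/(z - 7) + 4/5| < ϵ.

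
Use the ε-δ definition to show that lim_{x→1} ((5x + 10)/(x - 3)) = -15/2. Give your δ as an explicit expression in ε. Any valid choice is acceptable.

δ = min(1, (2/25)ε)

Let ε > 0. We want δ > 0 with 0 < |x − 1| < δ ⇒ |(5x + 10)/(x - 3) + 15/2| < ε.
Combining over a common denominator, (5x + 10)/(x - 3) + 15/2 = [(5x + 10)·(-2) − 15·(x - 3)] / [(-2)·(x - 3)] = -25(x − 1) / ((-2)(x - 3)).
So |(5x + 10)/(x - 3) + 15/2| = 25|x − 1| / (2·|x − 3|).
Require δ ≤ 1, so |x − 3| ≥ |-2| − |x − 1| > 2 − 1 = 1.
Hence |(5x + 10)/(x - 3) + 15/2| < 25|x − 1|/(2·1) = (25/2)|x − 1|, which is < ε once |x − 1| < (2/25)ε.
Take δ = min(1, (2/25)ε). Then 0 < |x − 1| < δ forces both bounds, so |(5x + 10)/(x - 3) + 15/2| < ε.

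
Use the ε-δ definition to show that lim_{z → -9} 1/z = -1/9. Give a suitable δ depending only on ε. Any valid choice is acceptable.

Fix ε > 0. We seek δ > 0 such that 0 < |z + 9| < δ implies |1/z + 1/9| < ε.
|1/z + 1/9| = |-9 − z|/(9·|z|) = |z + 9|/(9|z|).
Require δ ≤ 9/2 so that |z| > 9 − 9/2 = 9/2, hence 9|z| > 81/2.
Then |1/z + 1/9| < |z + 9|/(81/2), which is < ε when |z + 9| < (81/2)ε.
Take δ = min(9/2, (81/2)ε). Then 0 < |z + 9| < δ gives both |z + 9| < 9/2 and |z + 9| < (81/2)ε, so |1/z + 1/9| < ε.

δ = min(9/2, (81/2)ε)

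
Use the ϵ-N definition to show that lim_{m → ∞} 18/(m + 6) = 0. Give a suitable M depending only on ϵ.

M = 18/ϵ

Fix ϵ > 0. For m ≥ 1, |18/(m + 6) − 0| = 18/(m + 6) ≤ 18/m.
We need 18/m < ϵ, i.e. m > 18/ϵ.
Take M = 18/ϵ. If m > M then |18/(m + 6)| ≤ 18/m < ϵ.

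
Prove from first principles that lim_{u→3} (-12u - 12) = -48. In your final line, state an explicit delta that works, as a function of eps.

delta = eps/12

Let eps > 0. We need delta > 0 so that 0 < |u − 3| < delta implies |(-12u - 12) + 48| < eps.
Since (-12u - 12) + 48 = -12(u − 3), we have |(-12u - 12) + 48| = 12|u − 3|.
Thus it suffices that |u − 3| < eps/12.
Take delta = eps/12. If 0 < |u − 3| < delta then |(-12u - 12) + 48| = 12|u − 3| < 12·(eps/12) = eps.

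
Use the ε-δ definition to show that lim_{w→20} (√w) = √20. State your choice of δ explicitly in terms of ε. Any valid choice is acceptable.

Let ε > 0. We want δ > 0 such that 0 < |w − 20| < δ implies |√w − √20| < ε.
Rationalise: √w − √20 = (w − 20)/(√w + √20), so |√w − √20| = |w − 20|/(√w + √20).
Restrict δ ≤ 20 so that |w − 20| < 20 forces w > 0, and then √w + √20 > √20.
Hence |√w − √20| < |w − 20|/√20, which is < ε once |w − 20| < √20·ε.
Take δ = min(20, √20·ε). If 0 < |w − 20| < δ then w > 0 and |√w − √20| < |w − 20|/√20 < ε.

δ = min(20, √20·ε)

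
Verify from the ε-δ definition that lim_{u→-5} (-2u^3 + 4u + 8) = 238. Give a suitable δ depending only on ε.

Suppose ε > 0. We want δ > 0 such that 0 < |u + 5| < δ implies |(-2u^3 + 4u + 8) − 238| < ε.
(-2u^3 + 4u + 8) − 238 = -2u^3 + 4u - 230 = (u + 5)(-2u^2 + 10u - 46).
So |(-2u^3 + 4u + 8) − 238| = |u + 5|·|-2u^2 + 10u - 46|.
Require δ ≤ 1. Then |u + 5| < 1 gives |u| < 6, and by the triangle inequality |-2u^2 + 10u - 46| ≤ 2·6^2 + 10·6 + 46 = 178.
Hence |(-2u^3 + 4u + 8) − 238| ≤ 178|u + 5| < ε provided |u + 5| < ε/178.
Take δ = min(1, ε/178). Then 0 < |u + 5| < δ gives both |u + 5| < 1 and |u + 5| < ε/178, so |(-2u^3 + 4u + 8) − 238| < ε.

δ = min(1, ε/178)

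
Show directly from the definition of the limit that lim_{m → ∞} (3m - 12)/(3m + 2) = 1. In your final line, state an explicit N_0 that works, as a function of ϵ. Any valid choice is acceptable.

Fix ϵ > 0. For m ≥ 1, |(3m - 12)/(3m + 2) − 1| = |-42|/(3(3m + 2)) = 42/(3(3m + 2)).
Since 3m + 2 ≥ 3m for m ≥ 1, this is ≤ 42/(3·3m) = (14/3)/m.
So |(3m - 12)/(3m + 2) − 1| < ϵ whenever m > (14/3)/ϵ.
Take N_0 = (14/3)/ϵ. If m > N_0 then |(3m - 12)/(3m + 2) − 1| ≤ (14/3)/m < ϵ.

N_0 = (14/3)/ϵ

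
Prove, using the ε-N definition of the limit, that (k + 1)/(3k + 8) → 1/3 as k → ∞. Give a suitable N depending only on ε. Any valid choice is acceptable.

N = (5/9)/ε

Suppose ε > 0. For k ≥ 1, |(k + 1)/(3k + 8) − (1/3)| = |-5|/(3(3k + 8)) = 5/(3(3k + 8)).
Since 3k + 8 ≥ 3k for k ≥ 1, this is ≤ 5/(3·3k) = (5/9)/k.
So |(k + 1)/(3k + 8) − (1/3)| < ε whenever k > (5/9)/ε.
Take N = (5/9)/ε. If k > N then |(k + 1)/(3k + 8) − (1/3)| ≤ (5/9)/k < ε.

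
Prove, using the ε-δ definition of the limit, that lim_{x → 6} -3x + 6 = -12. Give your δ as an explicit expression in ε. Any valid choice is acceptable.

δ = ε/3

Suppose ε > 0. We need δ > 0 so that 0 < |x − 6| < δ implies |(-3x + 6) + 12| < ε.
|(-3x + 6) + 12| = |-3x + 18| = 3|x − 6|.
Thus it suffices that |x − 6| < ε/3.
Take δ = ε/3. If 0 < |x − 6| < δ then |(-3x + 6) + 12| = 3|x − 6| < 3·(ε/3) = ε.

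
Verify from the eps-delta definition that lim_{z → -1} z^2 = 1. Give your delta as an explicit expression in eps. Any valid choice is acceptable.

delta = min(1, eps/3)

Let eps > 0 be given. We seek delta > 0 with 0 < |z + 1| < delta ⇒ |z^2 − 1| < eps.
Factor: z^2 − 1 = (z + 1)(z - 1), so |z^2 − 1| = |z + 1|·|z - 1|.
Impose delta ≤ 1 so that |z| < 2; then |z - 1| ≤ 3.
Hence |z^2 − 1| ≤ 3|z + 1|, which is < eps once |z + 1| < eps/3.
Take delta = min(1, eps/3). If 0 < |z + 1| < delta then both bounds hold and |z^2 − 1| ≤ 3|z + 1| < 3·(eps/3) = eps.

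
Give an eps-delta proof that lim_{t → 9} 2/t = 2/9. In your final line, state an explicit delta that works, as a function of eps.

delta = min(9/2, (81/4)eps)

Let eps > 0. We seek delta > 0 such that 0 < |t − 9| < delta implies |2/t − (2/9)| < eps.
|2/t − (2/9)| = 2·|9 − t|/(9·|t|) = 2|t − 9|/(9|t|).
Require delta ≤ 9/2 so that |t| > 9 − 9/2 = 9/2, hence 9|t| > 81/2.
Then |2/t − (2/9)| < 2|t − 9|/(81/2), which is < eps when |t − 9| < (81/4)eps.
Take delta = min(9/2, (81/4)eps). Then 0 < |t − 9| < delta gives both |t − 9| < 9/2 and |t − 9| < (81/4)eps, so |2/t − (2/9)| < eps.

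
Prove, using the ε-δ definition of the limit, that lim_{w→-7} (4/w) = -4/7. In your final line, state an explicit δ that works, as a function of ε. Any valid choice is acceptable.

δ = min(7/2, (49/8)ε)

Fix ε > 0. We seek δ > 0 such that 0 < |w + 7| < δ implies |4/w + 4/7| < ε.
|4/w + 4/7| = 4·|-7 − w|/(7·|w|) = 4|w + 7|/(7|w|).
Restrict δ ≤ 7/2. Then |w + 7| < 7/2 gives |w| > 7/2, so 7|w| > 49/2.
Then |4/w + 4/7| < 4|w + 7|/(49/2), which is < ε when |w + 7| < (49/8)ε.
Take δ = min(7/2, (49/8)ε). Then 0 < |w + 7| < δ gives both |w + 7| < 7/2 and |w + 7| < (49/8)ε, so |4/w + 4/7| < ε.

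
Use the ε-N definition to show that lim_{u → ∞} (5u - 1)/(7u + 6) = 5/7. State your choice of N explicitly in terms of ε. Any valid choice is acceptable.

Suppose ε > 0. We seek N > 0 such that u > N implies |(5u - 1)/(7u + 6) − (5/7)| < ε.
(5u - 1)/(7u + 6) − (5/7) = (7(5u - 1) − 5(7u + 6)) / (7(7u + 6)) = -37/(7(7u + 6)).
For u > 0 we have 7u + 6 > 7u, so |(5u - 1)/(7u + 6) − (5/7)| = 37/(7(7u + 6)) < 37/(7·7u) = (37/49)/u.
Thus |(5u - 1)/(7u + 6) − (5/7)| < ε whenever u > (37/49)/ε.
Take N = (37/49)/ε. If u > N then |(5u - 1)/(7u + 6) − (5/7)| < (37/49)/u < ε.

N = (37/49)/ε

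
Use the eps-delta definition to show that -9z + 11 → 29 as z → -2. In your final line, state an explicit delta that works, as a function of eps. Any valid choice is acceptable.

delta = eps/9

Let eps > 0 be given. We need delta > 0 so that 0 < |z + 2| < delta implies |(-9z + 11) − 29| < eps.
|(-9z + 11) − 29| = |-9z - 18| = 9|z + 2|.
So 9|z + 2| < eps exactly when |z + 2| < eps/9.
Take delta = eps/9. If 0 < |z + 2| < delta then |(-9z + 11) − 29| = 9|z + 2| < 9·(eps/9) = eps.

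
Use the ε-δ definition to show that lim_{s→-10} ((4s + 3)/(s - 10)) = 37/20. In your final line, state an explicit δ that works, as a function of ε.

Let ε > 0. We want δ > 0 with 0 < |s + 10| < δ ⇒ |(4s + 3)/(s - 10) − (37/20)| < ε.
Combining over a common denominator, (4s + 3)/(s - 10) − (37/20) = [(4s + 3)·(-20) − (-37)·(s - 10)] / [(-20)·(s - 10)] = -43(s + 10) / ((-20)(s - 10)).
So |(4s + 3)/(s - 10) − (37/20)| = 43|s + 10| / (20·|s − 10|).
Restrict δ ≤ 10. Then |s + 10| < 10 gives |s − 10| = |(s + 10) + (-20)| ≥ 20 − 10 = 10.
Hence |(4s + 3)/(s - 10) − (37/20)| < 43|s + 10|/(20·10) = (43/200)|s + 10|, which is < ε once |s + 10| < (200/43)ε.
Take δ = min(10, (200/43)ε). Then 0 < |s + 10| < δ forces both bounds, so |(4s + 3)/(s - 10) − (37/20)| < ε.

δ = min(10, (200/43)ε)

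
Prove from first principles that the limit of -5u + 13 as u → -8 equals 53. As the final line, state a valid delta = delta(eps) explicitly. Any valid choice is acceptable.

Fix eps > 0. We need delta > 0 so that 0 < |u + 8| < delta implies |(-5u + 13) − 53| < eps.
Since (-5u + 13) − 53 = -5(u + 8), we have |(-5u + 13) − 53| = 5|u + 8|.
So 5|u + 8| < eps exactly when |u + 8| < eps/5.
Choosing delta = eps/5 gives |(-5u + 13) − 53| = 5|u + 8| < eps whenever |u + 8| < delta.

delta = eps/5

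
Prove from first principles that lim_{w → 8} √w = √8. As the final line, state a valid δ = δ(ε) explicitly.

δ = min(8, √8·ε)

Let ε > 0 be given. We want δ > 0 such that 0 < |w − 8| < δ implies |√w − √8| < ε.
Multiplying by the conjugate, |√w − √8| = |w − 8|/(√w + √8).
Restrict δ ≤ 8 so that |w − 8| < 8 forces w > 0, and then √w + √8 > √8.
Hence |√w − √8| < |w − 8|/√8, which is < ε once |w − 8| < √8·ε.
Take δ = min(8, √8·ε). If 0 < |w − 8| < δ then w > 0 and |√w − √8| < |w − 8|/√8 < ε.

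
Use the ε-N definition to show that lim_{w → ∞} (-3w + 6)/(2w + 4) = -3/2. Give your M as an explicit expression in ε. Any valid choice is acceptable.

M = 6/ε

Fix ε > 0. We seek M > 0 such that w > M implies |(-3w + 6)/(2w + 4) + 3/2| < ε.
(-3w + 6)/(2w + 4) + 3/2 = (2(-3w + 6) − (-3)(2w + 4)) / (2(2w + 4)) = 24/(2(2w + 4)).
For w > 0 we have 2w + 4 > 2w, so |(-3w + 6)/(2w + 4) + 3/2| = 24/(2(2w + 4)) < 24/(2·2w) = 6/w.
Thus |(-3w + 6)/(2w + 4) + 3/2| < ε whenever w > 6/ε.
Take M = 6/ε. If w > M then |(-3w + 6)/(2w + 4) + 3/2| < 6/w < ε.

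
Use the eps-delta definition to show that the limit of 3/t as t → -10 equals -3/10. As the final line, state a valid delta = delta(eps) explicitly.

Let eps > 0. We seek delta > 0 such that 0 < |t + 10| < delta implies |3/t + 3/10| < eps.
|3/t + 3/10| = 3·|-10 − t|/(10·|t|) = 3|t + 10|/(10|t|).
Restrict delta ≤ 5. Then |t + 10| < 5 gives |t| > 5, so 10|t| > 50.
Then |3/t + 3/10| < 3|t + 10|/50, which is < eps when |t + 10| < (50/3)eps.
Take delta = min(5, (50/3)eps). Then 0 < |t + 10| < delta gives both |t + 10| < 5 and |t + 10| < (50/3)eps, so |3/t + 3/10| < eps.

delta = min(5, (50/3)eps)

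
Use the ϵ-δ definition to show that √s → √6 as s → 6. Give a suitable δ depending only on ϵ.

Let ϵ > 0. We want δ > 0 such that 0 < |s − 6| < δ implies |√s − √6| < ϵ.
Multiplying by the conjugate, |√s − √6| = |s − 6|/(√s + √6).
Restrict δ ≤ 6 so that |s − 6| < 6 forces s > 0, and then √s + √6 > √6.
Hence |√s − √6| < |s − 6|/√6, which is < ϵ once |s − 6| < √6·ϵ.
Take δ = min(6, √6·ϵ). If 0 < |s − 6| < δ then s > 0 and |√s − √6| < |s − 6|/√6 < ϵ.

δ = min(6, √6·ϵ)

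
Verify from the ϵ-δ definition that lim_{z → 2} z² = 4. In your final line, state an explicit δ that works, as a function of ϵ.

δ = min(2, ϵ/6)

Suppose ϵ > 0. We seek δ > 0 with 0 < |z − 2| < δ ⇒ |z² − 4| < ϵ.
Factor: z² − 4 = (z − 2)(z + 2), so |z² − 4| = |z − 2|·|z + 2|.
Impose δ ≤ 2 so that |z| < 4; then |z + 2| ≤ 6.
Hence |z² − 4| ≤ 6|z − 2|, which is < ϵ once |z − 2| < ϵ/6.
Take δ = min(2, ϵ/6). If 0 < |z − 2| < δ then both bounds hold and |z² − 4| ≤ 6|z − 2| < 6·(ϵ/6) = ϵ.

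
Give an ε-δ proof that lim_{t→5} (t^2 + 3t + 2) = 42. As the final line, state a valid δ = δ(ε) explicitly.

Suppose ε > 0. We want δ > 0 such that 0 < |t − 5| < δ implies |(t^2 + 3t + 2) − 42| < ε.
(t^2 + 3t + 2) − 42 = t^2 + 3t - 40 = (t − 5)(t + 8).
So |(t^2 + 3t + 2) − 42| = |t − 5|·|t + 8|.
Require δ ≤ 1. Then |t − 5| < 1 gives |t| < 6, and by the triangle inequality |t + 8| ≤ 6 + 8 = 14.
Hence |(t^2 + 3t + 2) − 42| ≤ 14|t − 5| < ε provided |t − 5| < ε/14.
Choosing δ = min(1, ε/14) ensures both conditions, hence |(t^2 + 3t + 2) − 42| < ε.

δ = min(1, ε/14)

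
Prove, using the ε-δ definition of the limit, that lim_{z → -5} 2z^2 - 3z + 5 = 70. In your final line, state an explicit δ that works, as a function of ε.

Suppose ε > 0. We want δ > 0 such that 0 < |z + 5| < δ implies |(2z^2 - 3z + 5) − 70| < ε.
(2z^2 - 3z + 5) − 70 = 2z^2 - 3z - 65 = (z + 5)(2z - 13).
So |(2z^2 - 3z + 5) − 70| = |z + 5|·|2z - 13|.
Assume first that |z + 5| < 1, so |z| < 6. Then |2z - 13| ≤ 2·6 + 13 = 25.
Hence |(2z^2 - 3z + 5) − 70| ≤ 25|z + 5| < ε provided |z + 5| < ε/25.
Choosing δ = min(1, ε/25) ensures both conditions, hence |(2z^2 - 3z + 5) − 70| < ε.

δ = min(1, ε/25)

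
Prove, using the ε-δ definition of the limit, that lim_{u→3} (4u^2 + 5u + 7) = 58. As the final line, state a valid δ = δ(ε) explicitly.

δ = min(2, ε/37)

Suppose ε > 0. We want δ > 0 such that 0 < |u − 3| < δ implies |(4u^2 + 5u + 7) − 58| < ε.
(4u^2 + 5u + 7) − 58 = 4u^2 + 5u - 51 = (u − 3)(4u + 17).
So |(4u^2 + 5u + 7) − 58| = |u − 3|·|4u + 17|.
Require δ ≤ 2. Then |u − 3| < 2 gives |u| < 5, and by the triangle inequality |4u + 17| ≤ 4·5 + 17 = 37.
Hence |(4u^2 + 5u + 7) − 58| ≤ 37|u − 3| < ε provided |u − 3| < ε/37.
Take δ = min(2, ε/37). Then 0 < |u − 3| < δ gives both |u − 3| < 2 and |u − 3| < ε/37, so |(4u^2 + 5u + 7) − 58| < ε.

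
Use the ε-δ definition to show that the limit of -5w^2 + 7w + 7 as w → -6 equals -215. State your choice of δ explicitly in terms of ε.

Let ε > 0. We want δ > 0 such that 0 < |w + 6| < δ implies |(-5w^2 + 7w + 7) + 215| < ε.
(-5w^2 + 7w + 7) + 215 = -5w^2 + 7w + 222 = (w + 6)(-5w + 37).
So |(-5w^2 + 7w + 7) + 215| = |w + 6|·|-5w + 37|.
Assume first that |w + 6| < 1, so |w| < 7. Then |-5w + 37| ≤ 5·7 + 37 = 72.
Hence |(-5w^2 + 7w + 7) + 215| ≤ 72|w + 6| < ε provided |w + 6| < ε/72.
Take δ = min(1, ε/72). Then 0 < |w + 6| < δ gives both |w + 6| < 1 and |w + 6| < ε/72, so |(-5w^2 + 7w + 7) + 215| < ε.

δ = min(1, ε/72)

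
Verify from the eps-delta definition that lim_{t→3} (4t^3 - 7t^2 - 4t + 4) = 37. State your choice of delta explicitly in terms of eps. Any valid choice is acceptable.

Suppose eps > 0. We want delta > 0 such that 0 < |t − 3| < delta implies |(4t^3 - 7t^2 - 4t + 4) − 37| < eps.
(4t^3 - 7t^2 - 4t + 4) − 37 = 4t^3 - 7t^2 - 4t - 33 = (t − 3)(4t^2 + 5t + 11).
So |(4t^3 - 7t^2 - 4t + 4) − 37| = |t − 3|·|4t^2 + 5t + 11|.
Assume first that |t − 3| < 1, so |t| < 4. Then |4t^2 + 5t + 11| ≤ 4·4^2 + 5·4 + 11 = 95.
Hence |(4t^3 - 7t^2 - 4t + 4) − 37| ≤ 95|t − 3| < eps provided |t − 3| < eps/95.
Choosing delta = min(1, eps/95) ensures both conditions, hence |(4t^3 - 7t^2 - 4t + 4) − 37| < eps.

delta = min(1, eps/95)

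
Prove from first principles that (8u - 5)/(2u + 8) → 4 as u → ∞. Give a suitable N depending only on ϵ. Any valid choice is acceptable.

N = (37/2)/ϵ

Suppose ϵ > 0. We seek N > 0 such that u > N implies |(8u - 5)/(2u + 8) − 4| < ϵ.
(8u - 5)/(2u + 8) − 4 = (2(8u - 5) − 8(2u + 8)) / (2(2u + 8)) = -74/(2(2u + 8)).
For u > 0 we have 2u + 8 > 2u, so |(8u - 5)/(2u + 8) − 4| = 74/(2(2u + 8)) < 74/(2·2u) = (37/2)/u.
Thus |(8u - 5)/(2u + 8) − 4| < ϵ whenever u > (37/2)/ϵ.
Take N = (37/2)/ϵ. If u > N then |(8u - 5)/(2u + 8) − 4| < (37/2)/u < ϵ.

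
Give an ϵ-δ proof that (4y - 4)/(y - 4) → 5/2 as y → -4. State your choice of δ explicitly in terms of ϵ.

Let ϵ > 0. We want δ > 0 with 0 < |y + 4| < δ ⇒ |(4y - 4)/(y - 4) − (5/2)| < ϵ.
Combining over a common denominator, (4y - 4)/(y - 4) − (5/2) = [(4y - 4)·(-8) − (-20)·(y - 4)] / [(-8)·(y - 4)] = -12(y + 4) / ((-8)(y - 4)).
So |(4y - 4)/(y - 4) − (5/2)| = 12|y + 4| / (8·|y − 4|).
Restrict δ ≤ 4. Then |y + 4| < 4 gives |y − 4| = |(y + 4) + (-8)| ≥ 8 − 4 = 4.
Hence |(4y - 4)/(y - 4) − (5/2)| < 12|y + 4|/(8·4) = (3/8)|y + 4|, which is < ϵ once |y + 4| < (8/3)ϵ.
Take δ = min(4, (8/3)ϵ). Then 0 < |y + 4| < δ forces both bounds, so |(4y - 4)/(y - 4) − (5/2)| < ϵ.

δ = min(4, (8/3)ϵ)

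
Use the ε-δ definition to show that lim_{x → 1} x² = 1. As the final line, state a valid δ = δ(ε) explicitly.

Fix ε > 0. We seek δ > 0 with 0 < |x − 1| < δ ⇒ |x² − 1| < ε.
Factor: x² − 1 = (x − 1)(x + 1), so |x² − 1| = |x − 1|·|x + 1|.
Impose δ ≤ 2 so that |x| < 3; then |x + 1| ≤ 4.
Hence |x² − 1| ≤ 4|x − 1|, which is < ε once |x − 1| < ε/4.
Take δ = min(2, ε/4). If 0 < |x − 1| < δ then both bounds hold and |x² − 1| ≤ 4|x − 1| < 4·(ε/4) = ε.

δ = min(2, ε/4)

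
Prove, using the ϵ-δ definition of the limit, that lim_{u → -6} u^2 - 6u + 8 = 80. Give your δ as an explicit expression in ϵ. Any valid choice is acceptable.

Fix ϵ > 0. We want δ > 0 such that 0 < |u + 6| < δ implies |(u^2 - 6u + 8) − 80| < ϵ.
(u^2 - 6u + 8) − 80 = u^2 - 6u - 72 = (u + 6)(u - 12).
So |(u^2 - 6u + 8) − 80| = |u + 6|·|u - 12|.
Assume first that |u + 6| < 1, so |u| < 7. Then |u - 12| ≤ 7 + 12 = 19.
Hence |(u^2 - 6u + 8) − 80| ≤ 19|u + 6| < ϵ provided |u + 6| < ϵ/19.
Choosing δ = min(1, ϵ/19) ensures both conditions, hence |(u^2 - 6u + 8) − 80| < ϵ.

δ = min(1, ϵ/19)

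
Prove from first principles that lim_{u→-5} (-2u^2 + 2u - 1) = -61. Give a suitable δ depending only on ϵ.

δ = min(1, ϵ/24)

Fix ϵ > 0. We want δ > 0 such that 0 < |u + 5| < δ implies |(-2u^2 + 2u - 1) + 61| < ϵ.
(-2u^2 + 2u - 1) + 61 = -2u^2 + 2u + 60 = (u + 5)(-2u + 12).
So |(-2u^2 + 2u - 1) + 61| = |u + 5|·|-2u + 12|.
Require δ ≤ 1. Then |u + 5| < 1 gives |u| < 6, and by the triangle inequality |-2u + 12| ≤ 2·6 + 12 = 24.
Hence |(-2u^2 + 2u - 1) + 61| ≤ 24|u + 5| < ϵ provided |u + 5| < ϵ/24.
Take δ = min(1, ϵ/24). Then 0 < |u + 5| < δ gives both |u + 5| < 1 and |u + 5| < ϵ/24, so |(-2u^2 + 2u - 1) + 61| < ϵ.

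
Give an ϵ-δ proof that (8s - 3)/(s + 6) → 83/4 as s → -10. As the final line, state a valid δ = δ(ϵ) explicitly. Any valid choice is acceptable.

δ = min(2, (8/51)ϵ)

Let ϵ > 0. We want δ > 0 with 0 < |s + 10| < δ ⇒ |(8s - 3)/(s + 6) − (83/4)| < ϵ.
Combining over a common denominator, (8s - 3)/(s + 6) − (83/4) = [(8s - 3)·(-4) − (-83)·(s + 6)] / [(-4)·(s + 6)] = 51(s + 10) / ((-4)(s + 6)).
So |(8s - 3)/(s + 6) − (83/4)| = 51|s + 10| / (4·|s + 6|).
Restrict δ ≤ 2. Then |s + 10| < 2 gives |s + 6| = |(s + 10) + (-4)| ≥ 4 − 2 = 2.
Hence |(8s - 3)/(s + 6) − (83/4)| < 51|s + 10|/(4·2) = (51/8)|s + 10|, which is < ϵ once |s + 10| < (8/51)ϵ.
Take δ = min(2, (8/51)ϵ). Then 0 < |s + 10| < δ forces both bounds, so |(8s - 3)/(s + 6) − (83/4)| < ϵ.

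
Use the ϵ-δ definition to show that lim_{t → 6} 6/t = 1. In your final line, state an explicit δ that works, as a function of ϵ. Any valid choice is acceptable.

δ = min(3, 3ϵ)

Let ϵ > 0. We seek δ > 0 such that 0 < |t − 6| < δ implies |6/t − 1| < ϵ.
|6/t − 1| = 6·|6 − t|/(6·|t|) = 6|t − 6|/(6|t|).
Restrict δ ≤ 3. Then |t − 6| < 3 gives |t| > 3, so 6|t| > 18.
Then |6/t − 1| < 6|t − 6|/18, which is < ϵ when |t − 6| < 3ϵ.
Take δ = min(3, 3ϵ). Then 0 < |t − 6| < δ gives both |t − 6| < 3 and |t − 6| < 3ϵ, so |6/t − 1| < ϵ.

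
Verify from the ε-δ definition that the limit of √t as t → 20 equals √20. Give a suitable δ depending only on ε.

Suppose ε > 0. We want δ > 0 such that 0 < |t − 20| < δ implies |√t − √20| < ε.
Rationalise: √t − √20 = (t − 20)/(√t + √20), so |√t − √20| = |t − 20|/(√t + √20).
Restrict δ ≤ 20 so that |t − 20| < 20 forces t > 0, and then √t + √20 > √20.
Hence |√t − √20| < |t − 20|/√20, which is < ε once |t − 20| < √20·ε.
Take δ = min(20, √20·ε). If 0 < |t − 20| < δ then t > 0 and |√t − √20| < |t − 20|/√20 < ε.

δ = min(20, √20·ε)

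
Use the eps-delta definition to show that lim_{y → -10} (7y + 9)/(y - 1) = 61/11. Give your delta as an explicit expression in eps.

Let eps > 0 be given. We want delta > 0 with 0 < |y + 10| < delta ⇒ |(7y + 9)/(y - 1) − (61/11)| < eps.
Combining over a common denominator, (7y + 9)/(y - 1) − (61/11) = [(7y + 9)·(-11) − (-61)·(y - 1)] / [(-11)·(y - 1)] = -16(y + 10) / ((-11)(y - 1)).
So |(7y + 9)/(y - 1) − (61/11)| = 16|y + 10| / (11·|y − 1|).
Restrict delta ≤ 11/2. Then |y + 10| < 11/2 gives |y − 1| = |(y + 10) + (-11)| ≥ 11 − 11/2 = 11/2.
Hence |(7y + 9)/(y - 1) − (61/11)| < 16|y + 10|/(11·(11/2)) = (32/121)|y + 10|, which is < eps once |y + 10| < (121/32)eps.
Take delta = min(11/2, (121/32)eps). Then 0 < |y + 10| < delta forces both bounds, so |(7y + 9)/(y - 1) − (61/11)| < eps.

delta = min(11/2, (121/32)eps)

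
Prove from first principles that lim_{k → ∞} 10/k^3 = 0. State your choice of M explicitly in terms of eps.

M = (10/eps)^{1/3}

Fix eps > 0. For k ≥ 1, |10/k^3 − 0| = 10/k^3.
10/k^3 < eps ⇔ k^3 > 10/eps ⇔ k > (10/eps)^{1/3}.
Take M = (10/eps)^{1/3}. Then k > M implies 10/k^3 < eps.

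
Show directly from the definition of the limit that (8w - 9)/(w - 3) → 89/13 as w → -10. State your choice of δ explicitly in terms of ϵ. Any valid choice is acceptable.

Fix ϵ > 0. We want δ > 0 with 0 < |w + 10| < δ ⇒ |(8w - 9)/(w - 3) − (89/13)| < ϵ.
Combining over a common denominator, (8w - 9)/(w - 3) − (89/13) = [(8w - 9)·(-13) − (-89)·(w - 3)] / [(-13)·(w - 3)] = -15(w + 10) / ((-13)(w - 3)).
So |(8w - 9)/(w - 3) − (89/13)| = 15|w + 10| / (13·|w − 3|).
Require δ ≤ 13/2, so |w − 3| ≥ |-13| − |w + 10| > 13 − 13/2 = 13/2.
Hence |(8w - 9)/(w - 3) − (89/13)| < 15|w + 10|/(13·(13/2)) = (30/169)|w + 10|, which is < ϵ once |w + 10| < (169/30)ϵ.
Take δ = min(13/2, (169/30)ϵ). Then 0 < |w + 10| < δ forces both bounds, so |(8w - 9)/(w - 3) − (89/13)| < ϵ.

δ = min(13/2, (169/30)ϵ)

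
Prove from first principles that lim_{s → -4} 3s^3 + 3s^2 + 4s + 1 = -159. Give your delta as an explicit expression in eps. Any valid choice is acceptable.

delta = min(1, eps/160)

Let eps > 0. We want delta > 0 such that 0 < |s + 4| < delta implies |(3s^3 + 3s^2 + 4s + 1) + 159| < eps.
(3s^3 + 3s^2 + 4s + 1) + 159 = 3s^3 + 3s^2 + 4s + 160 = (s + 4)(3s^2 - 9s + 40).
So |(3s^3 + 3s^2 + 4s + 1) + 159| = |s + 4|·|3s^2 - 9s + 40|.
Require delta ≤ 1. Then |s + 4| < 1 gives |s| < 5, and by the triangle inequality |3s^2 - 9s + 40| ≤ 3·5^2 + 9·5 + 40 = 160.
Hence |(3s^3 + 3s^2 + 4s + 1) + 159| ≤ 160|s + 4| < eps provided |s + 4| < eps/160.
Choosing delta = min(1, eps/160) ensures both conditions, hence |(3s^3 + 3s^2 + 4s + 1) + 159| < eps.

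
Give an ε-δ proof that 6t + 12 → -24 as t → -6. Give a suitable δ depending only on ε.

δ = ε/6

Suppose ε > 0. We need δ > 0 so that 0 < |t + 6| < δ implies |(6t + 12) + 24| < ε.
|(6t + 12) + 24| = |6t + 36| = 6|t + 6|.
So 6|t + 6| < ε exactly when |t + 6| < ε/6.
Take δ = ε/6. If 0 < |t + 6| < δ then |(6t + 12) + 24| = 6|t + 6| < 6·(ε/6) = ε.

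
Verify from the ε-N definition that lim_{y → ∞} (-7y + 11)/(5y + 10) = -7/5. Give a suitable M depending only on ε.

Let ε > 0 be given. We seek M > 0 such that y > M implies |(-7y + 11)/(5y + 10) + 7/5| < ε.
(-7y + 11)/(5y + 10) + 7/5 = (5(-7y + 11) − (-7)(5y + 10)) / (5(5y + 10)) = 125/(5(5y + 10)).
For y > 0 we have 5y + 10 > 5y, so |(-7y + 11)/(5y + 10) + 7/5| = 125/(5(5y + 10)) < 125/(5·5y) = 5/y.
Thus |(-7y + 11)/(5y + 10) + 7/5| < ε whenever y > 5/ε.
Take M = 5/ε. If y > M then |(-7y + 11)/(5y + 10) + 7/5| < 5/y < ε.

M = 5/ε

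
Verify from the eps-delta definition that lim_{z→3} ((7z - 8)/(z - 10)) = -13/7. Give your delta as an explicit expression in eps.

delta = min(7/2, (49/124)eps)

Let eps > 0 be given. We want delta > 0 with 0 < |z − 3| < delta ⇒ |(7z - 8)/(z - 10) + 13/7| < eps.
Combining over a common denominator, (7z - 8)/(z - 10) + 13/7 = [(7z - 8)·(-7) − 13·(z - 10)] / [(-7)·(z - 10)] = -62(z − 3) / ((-7)(z - 10)).
So |(7z - 8)/(z - 10) + 13/7| = 62|z − 3| / (7·|z − 10|).
Require delta ≤ 7/2, so |z − 10| ≥ |-7| − |z − 3| > 7 − 7/2 = 7/2.
Hence |(7z - 8)/(z - 10) + 13/7| < 62|z − 3|/(7·(7/2)) = (124/49)|z − 3|, which is < eps once |z − 3| < (49/124)eps.
Take delta = min(7/2, (49/124)eps). Then 0 < |z − 3| < delta forces both bounds, so |(7z - 8)/(z - 10) + 13/7| < eps.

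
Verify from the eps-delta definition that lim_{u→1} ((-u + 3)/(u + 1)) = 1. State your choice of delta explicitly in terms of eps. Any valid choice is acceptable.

delta = min(1, (1/2)eps)

Let eps > 0. We want delta > 0 with 0 < |u − 1| < delta ⇒ |(-u + 3)/(u + 1) − 1| < eps.
Combining over a common denominator, (-u + 3)/(u + 1) − 1 = [(-u + 3)·2 − 2·(u + 1)] / [2·(u + 1)] = -4(u − 1) / (2(u + 1)).
So |(-u + 3)/(u + 1) − 1| = 4|u − 1| / (2·|u + 1|).
Restrict delta ≤ 1. Then |u − 1| < 1 gives |u + 1| = |(u − 1) + 2| ≥ 2 − 1 = 1.
Hence |(-u + 3)/(u + 1) − 1| < 4|u − 1|/(2·1) = 2|u − 1|, which is < eps once |u − 1| < (1/2)eps.
Take delta = min(1, (1/2)eps). Then 0 < |u − 1| < delta forces both bounds, so |(-u + 3)/(u + 1) − 1| < eps.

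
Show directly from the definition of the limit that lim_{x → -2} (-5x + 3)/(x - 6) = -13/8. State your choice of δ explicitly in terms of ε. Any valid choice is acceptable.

Fix ε > 0. We want δ > 0 with 0 < |x + 2| < δ ⇒ |(-5x + 3)/(x - 6) + 13/8| < ε.
Combining over a common denominator, (-5x + 3)/(x - 6) + 13/8 = [(-5x + 3)·(-8) − 13·(x - 6)] / [(-8)·(x - 6)] = 27(x + 2) / ((-8)(x - 6)).
So |(-5x + 3)/(x - 6) + 13/8| = 27|x + 2| / (8·|x − 6|).
Require δ ≤ 4, so |x − 6| ≥ |-8| − |x + 2| > 8 − 4 = 4.
Hence |(-5x + 3)/(x - 6) + 13/8| < 27|x + 2|/(8·4) = (27/32)|x + 2|, which is < ε once |x + 2| < (32/27)ε.
Take δ = min(4, (32/27)ε). Then 0 < |x + 2| < δ forces both bounds, so |(-5x + 3)/(x - 6) + 13/8| < ε.

δ = min(4, (32/27)ε)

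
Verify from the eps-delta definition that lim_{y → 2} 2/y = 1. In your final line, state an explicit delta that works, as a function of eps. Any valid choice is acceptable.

Fix eps > 0. We seek delta > 0 such that 0 < |y − 2| < delta implies |2/y − 1| < eps.
|2/y − 1| = 2·|2 − y|/(2·|y|) = 2|y − 2|/(2|y|).
Restrict delta ≤ 1. Then |y − 2| < 1 gives |y| > 1, so 2|y| > 2.
Then |2/y − 1| < 2|y − 2|/2, which is < eps when |y − 2| < eps.
Take delta = min(1, eps). Then 0 < |y − 2| < delta gives both |y − 2| < 1 and |y − 2| < eps, so |2/y − 1| < eps.

delta = min(1, eps)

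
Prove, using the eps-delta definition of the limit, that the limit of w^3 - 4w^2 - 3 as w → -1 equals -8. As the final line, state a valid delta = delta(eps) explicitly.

delta = min(2, eps/29)

Fix eps > 0. We want delta > 0 such that 0 < |w + 1| < delta implies |(w^3 - 4w^2 - 3) + 8| < eps.
(w^3 - 4w^2 - 3) + 8 = w^3 - 4w^2 + 5 = (w + 1)(w^2 - 5w + 5).
So |(w^3 - 4w^2 - 3) + 8| = |w + 1|·|w^2 - 5w + 5|.
Assume first that |w + 1| < 2, so |w| < 3. Then |w^2 - 5w + 5| ≤ 3^2 + 5·3 + 5 = 29.
Hence |(w^3 - 4w^2 - 3) + 8| ≤ 29|w + 1| < eps provided |w + 1| < eps/29.
Choosing delta = min(2, eps/29) ensures both conditions, hence |(w^3 - 4w^2 - 3) + 8| < eps.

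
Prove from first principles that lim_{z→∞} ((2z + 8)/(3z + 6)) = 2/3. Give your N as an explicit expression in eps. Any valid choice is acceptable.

N = (4/3)/eps

Fix eps > 0. We seek N > 0 such that z > N implies |(2z + 8)/(3z + 6) − (2/3)| < eps.
(2z + 8)/(3z + 6) − (2/3) = (3(2z + 8) − 2(3z + 6)) / (3(3z + 6)) = 12/(3(3z + 6)).
For z > 0 we have 3z + 6 > 3z, so |(2z + 8)/(3z + 6) − (2/3)| = 12/(3(3z + 6)) < 12/(3·3z) = (4/3)/z.
Thus |(2z + 8)/(3z + 6) − (2/3)| < eps whenever z > (4/3)/eps.
Take N = (4/3)/eps. If z > N then |(2z + 8)/(3z + 6) − (2/3)| < (4/3)/z < eps.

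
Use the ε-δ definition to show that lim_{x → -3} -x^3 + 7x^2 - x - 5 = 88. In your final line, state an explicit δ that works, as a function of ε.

Let ε > 0. We want δ > 0 such that 0 < |x + 3| < δ implies |(-x^3 + 7x^2 - x - 5) − 88| < ε.
(-x^3 + 7x^2 - x - 5) − 88 = -x^3 + 7x^2 - x - 93 = (x + 3)(-x^2 + 10x - 31).
So |(-x^3 + 7x^2 - x - 5) − 88| = |x + 3|·|-x^2 + 10x - 31|.
Require δ ≤ 1. Then |x + 3| < 1 gives |x| < 4, and by the triangle inequality |-x^2 + 10x - 31| ≤ 4^2 + 10·4 + 31 = 87.
Hence |(-x^3 + 7x^2 - x - 5) − 88| ≤ 87|x + 3| < ε provided |x + 3| < ε/87.
Choosing δ = min(1, ε/87) ensures both conditions, hence |(-x^3 + 7x^2 - x - 5) − 88| < ε.

δ = min(1, ε/87)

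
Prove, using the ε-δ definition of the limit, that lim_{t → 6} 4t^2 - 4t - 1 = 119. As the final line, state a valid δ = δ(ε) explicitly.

δ = min(1, ε/48)

Suppose ε > 0. We want δ > 0 such that 0 < |t − 6| < δ implies |(4t^2 - 4t - 1) − 119| < ε.
(4t^2 - 4t - 1) − 119 = 4t^2 - 4t - 120 = (t − 6)(4t + 20).
So |(4t^2 - 4t - 1) − 119| = |t − 6|·|4t + 20|.
Require δ ≤ 1. Then |t − 6| < 1 gives |t| < 7, and by the triangle inequality |4t + 20| ≤ 4·7 + 20 = 48.
Hence |(4t^2 - 4t - 1) − 119| ≤ 48|t − 6| < ε provided |t − 6| < ε/48.
Choosing δ = min(1, ε/48) ensures both conditions, hence |(4t^2 - 4t - 1) − 119| < ε.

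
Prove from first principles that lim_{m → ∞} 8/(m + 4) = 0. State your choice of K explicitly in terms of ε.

Let ε > 0 be given. For m ≥ 1, |8/(m + 4) − 0| = 8/(m + 4) ≤ 8/m.
We need 8/m < ε, i.e. m > 8/ε.
Take K = 8/ε. If m > K then |8/(m + 4)| ≤ 8/m < ε.

K = 8/ε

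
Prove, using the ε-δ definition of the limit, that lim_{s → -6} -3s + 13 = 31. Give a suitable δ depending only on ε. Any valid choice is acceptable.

Fix ε > 0. We need δ > 0 so that 0 < |s + 6| < δ implies |(-3s + 13) − 31| < ε.
Since (-3s + 13) − 31 = -3(s + 6), we have |(-3s + 13) − 31| = 3|s + 6|.
Thus it suffices that |s + 6| < ε/3.
Take δ = ε/3. If 0 < |s + 6| < δ then |(-3s + 13) − 31| = 3|s + 6| < 3·(ε/3) = ε.

δ = ε/3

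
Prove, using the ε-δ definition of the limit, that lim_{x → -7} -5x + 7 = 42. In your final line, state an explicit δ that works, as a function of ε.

Let ε > 0 be given. We need δ > 0 so that 0 < |x + 7| < δ implies |(-5x + 7) − 42| < ε.
|(-5x + 7) − 42| = |-5x - 35| = 5|x + 7|.
Thus it suffices that |x + 7| < ε/5.
Choosing δ = ε/5 gives |(-5x + 7) − 42| = 5|x + 7| < ε whenever |x + 7| < δ.

δ = ε/5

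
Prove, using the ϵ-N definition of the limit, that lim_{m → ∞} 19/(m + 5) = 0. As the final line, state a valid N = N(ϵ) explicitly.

N = 19/ϵ

Fix ϵ > 0. For m ≥ 1, |19/(m + 5) − 0| = 19/(m + 5) ≤ 19/m.
We need 19/m < ϵ, i.e. m > 19/ϵ.
Take N = 19/ϵ. If m > N then |19/(m + 5)| ≤ 19/m < ϵ.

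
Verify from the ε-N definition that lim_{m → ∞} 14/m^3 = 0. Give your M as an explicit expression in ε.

M = (14/ε)^{1/3}

Let ε > 0. For m ≥ 1, |14/m^3 − 0| = 14/m^3.
14/m^3 < ε ⇔ m^3 > 14/ε ⇔ m > (14/ε)^{1/3}.
Take M = (14/ε)^{1/3}. Then m > M implies 14/m^3 < ε.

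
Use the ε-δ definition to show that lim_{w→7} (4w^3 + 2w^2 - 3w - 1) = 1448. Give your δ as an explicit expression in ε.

Fix ε > 0. We want δ > 0 such that 0 < |w − 7| < δ implies |(4w^3 + 2w^2 - 3w - 1) − 1448| < ε.
(4w^3 + 2w^2 - 3w - 1) − 1448 = 4w^3 + 2w^2 - 3w - 1449 = (w − 7)(4w^2 + 30w + 207).
So |(4w^3 + 2w^2 - 3w - 1) − 1448| = |w − 7|·|4w^2 + 30w + 207|.
Assume first that |w − 7| < 2, so |w| < 9. Then |4w^2 + 30w + 207| ≤ 4·9^2 + 30·9 + 207 = 801.
Hence |(4w^3 + 2w^2 - 3w - 1) − 1448| ≤ 801|w − 7| < ε provided |w − 7| < ε/801.
Take δ = min(2, ε/801). Then 0 < |w − 7| < δ gives both |w − 7| < 2 and |w − 7| < ε/801, so |(4w^3 + 2w^2 - 3w - 1) − 1448| < ε.

δ = min(2, ε/801)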